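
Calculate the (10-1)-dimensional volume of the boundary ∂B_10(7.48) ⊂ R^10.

S_10(7.48) = 2·π^(10/2)·(7.48)^9 / Γ(10/2) ≈ 1.86932e+09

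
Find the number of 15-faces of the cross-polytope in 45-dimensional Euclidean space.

f_15(45-orthoplex) = 2^16 · (45 choose 16) = 42377309255761920.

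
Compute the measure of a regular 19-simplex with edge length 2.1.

V = (2.1^19 / 19!) · √((19+1) / 2^19) ≈ 6.7267e-14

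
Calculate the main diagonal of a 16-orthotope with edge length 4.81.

The space diagonal of an n-cube of side s is s√n. Here 4.81·√16 = 19.24.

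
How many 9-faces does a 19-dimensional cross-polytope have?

Each 9-face is the convex hull of 10 vertices, one chosen as ±e_i from each of 10 distinct axes: 2^10·C(19,10) = 94595072.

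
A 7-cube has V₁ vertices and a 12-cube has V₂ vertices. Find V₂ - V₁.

V₁ = 2^7 = 128. V₂ = 2^12 = 4096. V₂ - V₁ = 3968.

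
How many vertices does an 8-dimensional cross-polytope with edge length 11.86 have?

The vertices are ±e_1, ..., ±e_8, so there are 2·8 = 16.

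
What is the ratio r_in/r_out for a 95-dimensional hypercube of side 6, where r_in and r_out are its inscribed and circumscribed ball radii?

For an n-cube of any side s, the inradius is s/2 and the circumradius is s√n/2, so the ratio is 1/√95 ≈ 0.102598.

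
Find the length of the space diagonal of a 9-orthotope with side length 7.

||(7,7,...,7)|| = √(9)·7 = 21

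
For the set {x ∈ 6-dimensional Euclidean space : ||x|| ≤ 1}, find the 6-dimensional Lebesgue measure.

Volume = π^{6/2}·(1)^6/Γ(4) = π^3/6 ≈ 5.16771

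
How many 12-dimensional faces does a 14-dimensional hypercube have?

Choose 12 of 14 axes to span the face (C(14,12) = 91 ways), then fix each of the remaining 2 coordinates at one of its two extreme values (2^2 = 4 ways): 91·4 = 364.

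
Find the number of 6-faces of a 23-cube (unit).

f_6(23-cube) = (23 choose 6) · 2^17 = 13231325184.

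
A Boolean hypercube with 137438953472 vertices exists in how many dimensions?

Since 2^n = 137438953472, we have n = 37.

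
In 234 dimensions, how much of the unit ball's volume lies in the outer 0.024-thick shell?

1 - (1-0.024)^234 ≈ 0.996602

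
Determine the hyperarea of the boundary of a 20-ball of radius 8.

S_20(8) = 2·π^(20/2)·(8)^19 / Γ(20/2) = 2251799813685248·π^10/2835 ≈ 7.43833e+16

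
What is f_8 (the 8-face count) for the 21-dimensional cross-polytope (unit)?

f_8(21-orthoplex) = 2^9 · (21 choose 9) = 150492160.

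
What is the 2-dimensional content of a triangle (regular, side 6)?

Area = (√3/4) · 6² = 15.5885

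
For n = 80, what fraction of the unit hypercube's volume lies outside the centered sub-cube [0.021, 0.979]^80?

The inner cube has side 1-2·0.021 = 0.958 and volume (0.958)^80 ≈ 0.0323, so the shell holds 0.967697 of the volume.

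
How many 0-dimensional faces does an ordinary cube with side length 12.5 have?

f_0(3-cube) = (3 choose 0) · 2^3 = 8.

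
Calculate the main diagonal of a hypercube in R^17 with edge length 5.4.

d = √(5.4² + 5.4² + ... + 5.4²) [17 terms] = √(17·5.4²) = 5.4√17 ≈ 22.2648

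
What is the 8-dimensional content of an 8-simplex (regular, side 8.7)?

For a regular n-simplex with edge a, V = (a^n / n!)·√((n+1)/2^n). With a=8.7, n=8: V ≈ 152.628.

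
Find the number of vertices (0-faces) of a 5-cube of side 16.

Choose 0 of 5 axes to span the face (C(5,0) = 1 way), then fix each of the remaining 5 coordinates at one of its two extreme values (2^5 = 32 ways): 1·32 = 32.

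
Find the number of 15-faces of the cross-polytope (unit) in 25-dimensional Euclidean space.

An n-cross-polytope has 2^(k+1)·C(n,k+1) k-faces. Here 2^16·C(25,16) = 65536·2042975 = 133888409600.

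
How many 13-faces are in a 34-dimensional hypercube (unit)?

f_13(34-cube) = (34 choose 13) · 2^21 = 1946122998251520.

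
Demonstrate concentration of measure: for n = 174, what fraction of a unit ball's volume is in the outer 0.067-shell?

1 - (1-0.067)^174 ≈ 0.999994 ≈ 99.999425%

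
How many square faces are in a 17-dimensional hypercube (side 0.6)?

Number of 2-faces = C(17,2) · 2^(17-2) = 136 · 32768 = 4456448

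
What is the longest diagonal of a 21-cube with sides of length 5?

Diagonal = √21 · 5 ≈ 22.9129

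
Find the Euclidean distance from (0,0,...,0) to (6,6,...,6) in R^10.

Diagonal = √10 · 6 ≈ 18.9737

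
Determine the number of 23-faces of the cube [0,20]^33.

An n-cube has C(n,k)·2^(n-k) k-faces. Here C(33,23)·2^10 = 92561040·1024 = 94782504960.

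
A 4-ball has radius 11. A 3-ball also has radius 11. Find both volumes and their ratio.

V_4(11) ≈ 72250.4. V_3(11) ≈ 5575.28. Ratio V_4/V_3 ≈ 12.96.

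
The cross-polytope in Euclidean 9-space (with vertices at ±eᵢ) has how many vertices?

The vertices are ±e_1, ..., ±e_9, so there are 2·9 = 18.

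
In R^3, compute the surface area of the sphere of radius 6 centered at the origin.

S_3(6) = 2·π^(3/2)·(6)^2 / Γ(3/2) = 4πr² = 4π·(6)² ≈ 452.389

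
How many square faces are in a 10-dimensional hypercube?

f_2(10-cube) = (10 choose 2) · 2^8 = 11520.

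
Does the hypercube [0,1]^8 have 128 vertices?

False. The 8-cube has 2^8 = 256 vertices.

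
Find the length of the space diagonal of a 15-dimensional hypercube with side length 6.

Diagonal = √15 · 6 ≈ 23.2379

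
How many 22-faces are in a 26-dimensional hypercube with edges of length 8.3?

An n-cube has C(n,k)·2^(n-k) k-faces. Here C(26,22)·2^4 = 14950·16 = 239200.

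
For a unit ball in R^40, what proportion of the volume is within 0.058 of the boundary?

1 - (1-0.058)^40 ≈ 0.90837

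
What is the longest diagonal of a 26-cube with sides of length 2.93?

||(2.93,2.93,...,2.93)|| = √(26)·2.93 ≈ 14.9401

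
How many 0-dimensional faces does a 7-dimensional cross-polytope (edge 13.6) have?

An n-cross-polytope has 2^(k+1)·C(n,k+1) k-faces. Here 2^1·C(7,1) = 2·7 = 14.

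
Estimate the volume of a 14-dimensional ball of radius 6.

The n-ball volume is π^(n/2)·r^n/Γ(n/2+1). With n=14, r=6: V = 544195584·π^7/35 ≈ 4.69609e+10.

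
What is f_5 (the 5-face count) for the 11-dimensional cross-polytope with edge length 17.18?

Number of 5-faces = 2^(5+1) · C(11,5+1) = 64 · 462 = 29568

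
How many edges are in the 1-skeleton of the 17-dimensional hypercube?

Each of the 2^17 = 131072 vertices has degree 17; total edges = 17·2^17/2 = 1114112.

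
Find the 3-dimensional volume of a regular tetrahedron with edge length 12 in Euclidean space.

Volume = (√2/12) · 12³ = 203.647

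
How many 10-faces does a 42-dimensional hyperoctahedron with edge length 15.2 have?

An n-cross-polytope has 2^(k+1)·C(n,k+1) k-faces. Here 2^11·C(42,11) = 2048·4280561376 = 8766589698048.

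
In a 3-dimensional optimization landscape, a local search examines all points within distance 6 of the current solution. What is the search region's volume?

Volume = π^{3/2}·(6)^3/Γ(5/2) = 288·π ≈ 904.779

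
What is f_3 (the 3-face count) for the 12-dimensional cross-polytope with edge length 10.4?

f_3(12-orthoplex) = 2^4 · (12 choose 4) = 7920.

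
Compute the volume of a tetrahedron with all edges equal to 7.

Volume = (√2/12) · 7³ = 40.4229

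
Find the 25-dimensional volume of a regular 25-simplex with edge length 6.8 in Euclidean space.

Volume = 6.8^25 · √(26/2^25) / 25! ≈ 3.68713e-08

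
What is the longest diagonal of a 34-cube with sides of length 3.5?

d = √(3.5² + 3.5² + ... + 3.5²) [34 terms] = √(34·3.5²) = 3.5√34 ≈ 20.4083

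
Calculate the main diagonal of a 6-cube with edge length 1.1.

The space diagonal of an n-cube of side s is s√n. Here 1.1·√6 ≈ 2.69444.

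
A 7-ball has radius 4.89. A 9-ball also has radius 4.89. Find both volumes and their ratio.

V_7(4.89) ≈ 315895. V_9(4.89) ≈ 5.27348e+06. Ratio V_7/V_9 ≈ 0.0599.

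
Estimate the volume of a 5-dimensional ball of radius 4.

V = 8192·π^2/15 ≈ 5390.12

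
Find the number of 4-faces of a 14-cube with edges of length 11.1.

Choose 4 of 14 axes to span the face (C(14,4) = 1001 ways), then fix each of the remaining 10 coordinates at one of its two extreme values (2^10 = 1024 ways): 1001·1024 = 1025024.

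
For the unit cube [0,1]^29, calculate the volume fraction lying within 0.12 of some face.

1 - (1 - 2·0.12)^29 = 1 - 0.76^29 ≈ 0.99965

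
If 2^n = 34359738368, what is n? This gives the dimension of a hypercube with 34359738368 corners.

Since 2^n = 34359738368, we have n = 35.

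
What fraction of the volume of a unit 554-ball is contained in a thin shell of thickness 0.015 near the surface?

Shell fraction = 1 - (1-0.015)^554 ≈ 0.999769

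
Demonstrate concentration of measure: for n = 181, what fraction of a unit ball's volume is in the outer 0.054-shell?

1 - (1-0.054)^181 ≈ 0.999957 ≈ 99.995672%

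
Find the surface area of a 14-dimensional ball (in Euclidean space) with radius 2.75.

S = n·V_n(r)/r = 14·V_14(2.75)/2.75 (volume-to-surface relation), giving 4.3159e+06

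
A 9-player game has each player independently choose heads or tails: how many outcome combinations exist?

Each vertex is a binary string of length 9, so there are 2^9 = 512.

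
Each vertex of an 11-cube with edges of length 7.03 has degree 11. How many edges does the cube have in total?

Each of the 2^11 = 2048 vertices has degree 11; total edges = 11·2^11/2 = 11264.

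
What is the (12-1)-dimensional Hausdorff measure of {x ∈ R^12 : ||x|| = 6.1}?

The surface area of an n-ball is 2π^(n/2) r^(n-1) / Γ(n/2). For n=12, r=6.1: 6.9723e+09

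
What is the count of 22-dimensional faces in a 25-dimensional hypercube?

Number of 22-faces = C(25,22) · 2^(25-22) = 2300 · 8 = 18400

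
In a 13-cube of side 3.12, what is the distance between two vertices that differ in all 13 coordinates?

The space diagonal of an n-cube of side s is s√n. Here 3.12·√13 ≈ 11.2493.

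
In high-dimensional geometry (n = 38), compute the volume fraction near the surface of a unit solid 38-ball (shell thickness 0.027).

1 - (1-0.027)^38 ≈ 0.646583 ≈ 64.66%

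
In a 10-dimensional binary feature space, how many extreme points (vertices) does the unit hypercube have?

An n-cube has 2^n vertices; for n = 10 that is 2^10 = 1024.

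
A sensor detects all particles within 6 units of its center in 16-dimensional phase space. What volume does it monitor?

The n-ball volume is π^(n/2)·r^n/Γ(n/2+1). With n=16, r=6: V = 2448880128·π^8/35 ≈ 6.63894e+11.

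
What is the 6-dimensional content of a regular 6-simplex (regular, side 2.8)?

Volume = 2.8^6 · √(7/2^6) / 6! ≈ 0.221348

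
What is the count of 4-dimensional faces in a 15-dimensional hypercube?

f_4(15-cube) = (15 choose 4) · 2^11 = 2795520.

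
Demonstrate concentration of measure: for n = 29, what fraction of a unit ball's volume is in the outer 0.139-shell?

1 - (1-0.139)^29 ≈ 0.986966 ≈ 98.70%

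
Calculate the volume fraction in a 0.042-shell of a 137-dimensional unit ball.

1 - (1-0.042)^137 ≈ 0.997201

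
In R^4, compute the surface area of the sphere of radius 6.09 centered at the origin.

The surface area of an n-ball is 2π^(n/2) r^(n-1) / Γ(n/2). For n=4, r=6.09: 4458.43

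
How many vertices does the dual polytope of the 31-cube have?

The vertices are ±e_1, ..., ±e_31, so there are 2·31 = 62.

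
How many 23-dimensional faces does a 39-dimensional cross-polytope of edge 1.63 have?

An n-cross-polytope has 2^(k+1)·C(n,k+1) k-faces. Here 2^24·C(39,24) = 16777216·25140840660 = 421793314174402560.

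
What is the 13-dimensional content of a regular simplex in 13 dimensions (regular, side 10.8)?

For a regular n-simplex with edge a, V = (a^n / n!)·√((n+1)/2^n). With a=10.8, n=13: V ≈ 180.55.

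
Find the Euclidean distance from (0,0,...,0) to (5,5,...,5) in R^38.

d = √(5² + 5² + ... + 5²) [38 terms] = √(38·5²) = 5√38 ≈ 30.8221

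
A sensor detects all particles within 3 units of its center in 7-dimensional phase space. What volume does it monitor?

V = 11664·π^3/35 ≈ 10333.1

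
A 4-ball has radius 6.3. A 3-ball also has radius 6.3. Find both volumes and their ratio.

V_4(6.3) ≈ 7773.77. V_3(6.3) ≈ 1047.39. Ratio V_4/V_3 ≈ 7.422.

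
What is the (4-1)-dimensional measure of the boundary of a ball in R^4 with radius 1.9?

S = n·V_n(r)/r = 4·V_4(1.9)/1.9 (volume-to-surface relation), giving 135.391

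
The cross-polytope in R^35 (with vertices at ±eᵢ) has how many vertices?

The vertices are ±e_1, ..., ±e_35, so there are 2·35 = 70.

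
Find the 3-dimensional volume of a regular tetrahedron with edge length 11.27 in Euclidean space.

Volume = (√2/12) · 11.27³ = 168.696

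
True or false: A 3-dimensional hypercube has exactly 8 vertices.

True. The 3-cube has 2^3 = 8 vertices.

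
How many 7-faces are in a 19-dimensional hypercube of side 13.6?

f_7(19-cube) = (19 choose 7) · 2^12 = 206389248.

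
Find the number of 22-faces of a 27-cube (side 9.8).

Number of 22-faces = C(27,22) · 2^(27-22) = 80730 · 32 = 2583360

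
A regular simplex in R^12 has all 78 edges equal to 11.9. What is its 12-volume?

V = (11.9^12 / 12!) · √((12+1) / 2^12) ≈ 948.458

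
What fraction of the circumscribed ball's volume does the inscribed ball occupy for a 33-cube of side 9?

The radii are 9/2 and 9√33/2, so the volume ratio is (1/√33)^33 = 33^{-33/2} ≈ 8.80076e-26.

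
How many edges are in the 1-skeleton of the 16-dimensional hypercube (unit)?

Number of 1-faces = C(16,1)·2^(16-1) = 16·32768 = 524288.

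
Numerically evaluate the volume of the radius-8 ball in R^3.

Volume = π^{3/2}·(8)^3/Γ(5/2) = 2048·π/3 ≈ 2144.66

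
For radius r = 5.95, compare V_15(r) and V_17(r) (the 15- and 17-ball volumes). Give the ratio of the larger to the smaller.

V_15(5.95) ≈ 1.58192e+11, V_17(5.95) ≈ 2.0699e+12. The 17-ball is larger by a factor of 13.08.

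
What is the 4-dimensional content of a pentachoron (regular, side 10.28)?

For a regular n-simplex with edge a, V = (a^n / n!)·√((n+1)/2^n). With a=10.28, n=4: V ≈ 260.127.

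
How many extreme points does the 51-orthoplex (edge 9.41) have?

The 51-dimensional cross-polytope has 2n = 2·51 = 102 vertices.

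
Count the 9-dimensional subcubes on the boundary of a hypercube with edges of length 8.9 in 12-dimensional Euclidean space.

Number of 9-faces = C(12,9) · 2^(12-9) = 220 · 8 = 1760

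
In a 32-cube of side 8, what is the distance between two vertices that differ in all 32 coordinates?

Diagonal = √32 · 8 ≈ 45.2548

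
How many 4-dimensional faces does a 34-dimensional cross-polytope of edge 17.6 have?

An n-cross-polytope has 2^(k+1)·C(n,k+1) k-faces. Here 2^5·C(34,5) = 32·278256 = 8904192.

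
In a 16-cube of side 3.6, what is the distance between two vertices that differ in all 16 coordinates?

d = √(3.6² + 3.6² + ... + 3.6²) [16 terms] = √(16·3.6²) = 3.6√16 = 14.4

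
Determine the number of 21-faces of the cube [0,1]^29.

Choose 21 of 29 axes to span the face (C(29,21) = 4292145 ways), then fix each of the remaining 8 coordinates at one of its two extreme values (2^8 = 256 ways): 4292145·256 = 1098789120.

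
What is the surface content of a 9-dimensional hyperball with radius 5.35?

S = n·V_n(r)/r = 9·V_9(5.35)/5.35 (volume-to-surface relation), giving 1.99246e+07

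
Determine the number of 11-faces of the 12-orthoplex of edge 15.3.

Number of 11-faces = 2^(11+1) · C(12,11+1) = 4096 · 1 = 4096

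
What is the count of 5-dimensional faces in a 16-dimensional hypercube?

Number of 5-faces = C(16,5) · 2^(16-5) = 4368 · 2048 = 8945664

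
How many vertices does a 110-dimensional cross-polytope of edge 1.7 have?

The 110-dimensional cross-polytope has 2n = 2·110 = 220 vertices.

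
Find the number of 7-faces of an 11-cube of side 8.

An n-cube has C(n,k)·2^(n-k) k-faces. Here C(11,7)·2^4 = 330·16 = 5280.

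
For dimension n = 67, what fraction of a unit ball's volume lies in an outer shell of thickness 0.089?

1 - (1-0.089)^67 ≈ 0.99806 ≈ 99.81%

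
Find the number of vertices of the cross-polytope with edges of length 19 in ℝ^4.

An n-cross-polytope has 2^(k+1)·C(n,k+1) k-faces. Here 2^1·C(4,1) = 2·4 = 8.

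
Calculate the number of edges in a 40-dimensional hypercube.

Each of the 2^40 = 1099511627776 vertices has degree 40; total edges = 40·2^40/2 = 21990232555520.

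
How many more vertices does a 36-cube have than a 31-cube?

The 36-cube has 2^36 = 68719476736 vertices. The 31-cube has 2^31 = 2147483648 vertices. Difference: 68719476736 - 2147483648 = 66571993088.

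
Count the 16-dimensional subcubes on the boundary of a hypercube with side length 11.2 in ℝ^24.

An n-cube has C(n,k)·2^(n-k) k-faces. Here C(24,16)·2^8 = 735471·256 = 188280576.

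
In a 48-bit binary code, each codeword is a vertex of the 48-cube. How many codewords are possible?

The 48-cube has 2^48 = 281474976710656 vertices.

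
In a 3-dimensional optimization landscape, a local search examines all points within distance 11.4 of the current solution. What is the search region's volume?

Volume = π^{3/2}·(11.4)^3/Γ(5/2) ≈ 6205.88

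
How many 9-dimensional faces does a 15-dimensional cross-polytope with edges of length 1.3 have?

Number of 9-faces = 2^(9+1) · C(15,9+1) = 1024 · 3003 = 3075072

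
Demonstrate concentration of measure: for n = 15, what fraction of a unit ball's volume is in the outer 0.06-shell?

1 - (1-0.06)^15 ≈ 0.604708 ≈ 60.47%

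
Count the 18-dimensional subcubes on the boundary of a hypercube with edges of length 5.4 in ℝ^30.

f_18(30-cube) = (30 choose 18) · 2^12 = 354276249600.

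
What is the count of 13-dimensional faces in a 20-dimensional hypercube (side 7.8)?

f_13(20-cube) = (20 choose 13) · 2^7 = 9922560.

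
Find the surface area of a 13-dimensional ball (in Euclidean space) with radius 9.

|∂B_13(9)| = 1338925209984·π^6/385 ≈ 3.34345e+12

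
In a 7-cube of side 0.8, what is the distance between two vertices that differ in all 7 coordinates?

||(0.8,0.8,...,0.8)|| = √(7)·0.8 ≈ 2.1166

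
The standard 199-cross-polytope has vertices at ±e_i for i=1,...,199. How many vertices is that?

The vertices are ±e_1, ..., ±e_199, so there are 2·199 = 398.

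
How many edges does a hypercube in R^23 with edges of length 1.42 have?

An n-cube has n·2^(n-1) edges. With n = 23: 23·4194304 = 96468992.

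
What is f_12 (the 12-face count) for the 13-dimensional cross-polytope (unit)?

Each 12-face is the convex hull of 13 vertices, one chosen as ±e_i from each of 13 distinct axes: 2^13·C(13,13) = 8192.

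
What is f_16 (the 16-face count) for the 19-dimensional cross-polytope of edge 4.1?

An n-cross-polytope has 2^(k+1)·C(n,k+1) k-faces. Here 2^17·C(19,17) = 131072·171 = 22413312.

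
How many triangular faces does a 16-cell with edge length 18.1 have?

Number of 2-faces = 2^(2+1) · C(4,2+1) = 8 · 4 = 32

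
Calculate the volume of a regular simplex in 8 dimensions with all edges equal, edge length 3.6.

V_8 = √(9) · 3.6^8 / (8! · 2^(8/2)) ≈ 0.13119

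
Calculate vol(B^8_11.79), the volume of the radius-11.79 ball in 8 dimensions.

The n-ball volume is π^(n/2)·r^n/Γ(n/2+1). With n=8, r=11.79: V ≈ 1.5153e+09.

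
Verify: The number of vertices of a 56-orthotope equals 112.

False. The 56-cube has 2^56 = 72057594037927936 vertices.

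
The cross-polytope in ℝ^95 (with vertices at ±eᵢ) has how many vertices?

An n-cross-polytope has 2n vertices; here n = 95, giving 190.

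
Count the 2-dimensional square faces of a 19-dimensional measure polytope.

An n-cube has C(n,k)·2^(n-k) k-faces. Here C(19,2)·2^17 = 171·131072 = 22413312.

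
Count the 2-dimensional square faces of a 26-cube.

Number of 2-faces = C(26,2) · 2^(26-2) = 325 · 16777216 = 5452595200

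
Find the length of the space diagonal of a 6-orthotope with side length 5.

Diagonal = √6 · 5 ≈ 12.2474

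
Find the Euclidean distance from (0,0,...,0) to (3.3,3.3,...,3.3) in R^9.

Diagonal = √9 · 3.3 = 9.9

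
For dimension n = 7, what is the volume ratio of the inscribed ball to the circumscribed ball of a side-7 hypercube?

V_in/V_out = n^(-n/2) = 7^(-7/2) ≈ 0.00110194.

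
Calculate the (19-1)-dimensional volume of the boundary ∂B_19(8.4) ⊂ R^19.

The surface area of an n-ball is 2π^(n/2) r^(n-1) / Γ(n/2). For n=19, r=8.4: 3.84032e+16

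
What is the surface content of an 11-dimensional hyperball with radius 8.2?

The surface area of an n-ball is 2π^(n/2) r^(n-1) / Γ(n/2). For n=11, r=8.2: 2.84863e+10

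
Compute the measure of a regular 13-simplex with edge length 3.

For a regular n-simplex with edge a, V = (a^n / n!)·√((n+1)/2^n). With a=3, n=13: V ≈ 1.05844e-05.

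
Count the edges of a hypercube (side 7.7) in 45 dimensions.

The 45-cube has n·2^(n-1) = 45·2^44 = 45·17592186044416 = 791648371998720 edges.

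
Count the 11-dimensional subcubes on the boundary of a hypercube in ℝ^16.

Choose 11 of 16 axes to span the face (C(16,11) = 4368 ways), then fix each of the remaining 5 coordinates at one of its two extreme values (2^5 = 32 ways): 4368·32 = 139776.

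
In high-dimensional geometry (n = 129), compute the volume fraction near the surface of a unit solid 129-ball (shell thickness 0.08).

1 - (1-0.08)^129 ≈ 0.999979 ≈ 99.997869%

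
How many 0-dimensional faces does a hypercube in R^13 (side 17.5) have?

Number of 0-faces = C(13,0) · 2^(13-0) = 1 · 8192 = 8192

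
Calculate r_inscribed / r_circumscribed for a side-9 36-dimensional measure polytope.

r_in / r_out = (9/2) / (9√36/2) = 1/√36 ≈ 0.166667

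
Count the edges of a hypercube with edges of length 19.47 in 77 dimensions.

Each of the 2^77 = 151115727451828646838272 vertices has degree 77; total edges = 77·2^77/2 = 5817955506895402903273472.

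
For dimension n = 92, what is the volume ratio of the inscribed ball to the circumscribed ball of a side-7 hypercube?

V_in / V_out = (r_in/r_out)^92 = (1/√92)^92 = 92^(-92/2) ≈ 4.63191e-91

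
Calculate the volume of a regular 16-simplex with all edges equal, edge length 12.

For a regular n-simplex with edge a, V = (a^n / n!)·√((n+1)/2^n). With a=12, n=16: V ≈ 142.32.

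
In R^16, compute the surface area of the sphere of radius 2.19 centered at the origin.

|∂B_16(2.19)| ≈ 481349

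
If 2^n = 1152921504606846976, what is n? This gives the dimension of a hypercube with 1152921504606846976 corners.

2^n = 1152921504606846976 ⇒ n = log_2(1152921504606846976) = 60.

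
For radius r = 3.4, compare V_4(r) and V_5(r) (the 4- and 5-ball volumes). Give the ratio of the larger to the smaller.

V_4(3.4) ≈ 659.455, V_5(3.4) ≈ 2391.62. The 5-ball is larger by a factor of 3.627.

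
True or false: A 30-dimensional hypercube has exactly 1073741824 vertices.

True. The 30-cube has 2^30 = 1073741824 vertices.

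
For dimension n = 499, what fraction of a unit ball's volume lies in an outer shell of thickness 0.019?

1 - (1-0.019)^499 ≈ 0.99993 ≈ 99.9930%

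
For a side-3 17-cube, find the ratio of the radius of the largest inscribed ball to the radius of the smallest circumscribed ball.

r_in = 3/2 (half the side); r_out = 3√17/2 (half the diagonal). Ratio = 1/√17 ≈ 0.242536.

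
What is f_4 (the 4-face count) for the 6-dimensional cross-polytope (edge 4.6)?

Each 4-face is the convex hull of 5 vertices, one chosen as ±e_i from each of 5 distinct axes: 2^5·C(6,5) = 192.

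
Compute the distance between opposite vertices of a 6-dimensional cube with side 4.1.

||(4.1,4.1,...,4.1)|| = √(6)·4.1 ≈ 10.0429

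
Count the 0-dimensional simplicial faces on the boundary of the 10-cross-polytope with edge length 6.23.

Each 0-face is the convex hull of 1 vertex, one chosen as ±e_i from each of 1 distinct axis: 2^1·C(10,1) = 20.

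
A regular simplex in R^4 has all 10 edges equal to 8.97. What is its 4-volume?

Volume = 8.97^4 · √(5/2^4) / 4! ≈ 150.794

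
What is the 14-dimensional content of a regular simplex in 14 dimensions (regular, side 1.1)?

Volume = 1.1^14 · √(15/2^14) / 14! ≈ 1.31803e-12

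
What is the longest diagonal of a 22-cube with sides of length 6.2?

The space diagonal of an n-cube of side s is s√n. Here 6.2·√22 ≈ 29.0806.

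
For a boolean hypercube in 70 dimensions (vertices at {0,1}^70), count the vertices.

The 70-cube has 2^70 = 1180591620717411303424 vertices.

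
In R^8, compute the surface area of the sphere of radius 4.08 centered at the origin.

S = n·V_n(r)/r = 8·V_8(4.08)/4.08 (volume-to-surface relation), giving 611082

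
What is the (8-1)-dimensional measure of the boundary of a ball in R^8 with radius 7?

The surface area of an n-ball is 2π^(n/2) r^(n-1) / Γ(n/2). For n=8, r=7: 823543·π^4/3 ≈ 2.67402e+07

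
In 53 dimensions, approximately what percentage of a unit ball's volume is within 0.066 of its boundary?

1 - (1-0.066)^53 ≈ 0.973185 ≈ 97.32%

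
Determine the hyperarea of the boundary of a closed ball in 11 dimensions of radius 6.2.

|∂B_11(6.2)| ≈ 1.73946e+09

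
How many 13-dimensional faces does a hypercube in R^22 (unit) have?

Number of 13-faces = C(22,13) · 2^(22-13) = 497420 · 512 = 254679040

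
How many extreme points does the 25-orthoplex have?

The 25-dimensional cross-polytope has 2n = 2·25 = 50 vertices.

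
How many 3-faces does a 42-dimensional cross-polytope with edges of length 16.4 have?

Number of 3-faces = 2^(3+1) · C(42,3+1) = 16 · 111930 = 1790880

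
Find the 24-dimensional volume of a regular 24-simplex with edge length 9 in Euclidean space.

V = (9^24 / 24!) · √((24+1) / 2^24) ≈ 0.000156937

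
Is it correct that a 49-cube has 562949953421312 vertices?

True. The 49-cube has 2^49 = 562949953421312 vertices.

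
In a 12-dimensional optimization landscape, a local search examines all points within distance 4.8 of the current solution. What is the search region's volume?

V_12(4.8) = π^(12/2) · (4.8)^12 / Γ(12/2 + 1) ≈ 1.99738e+08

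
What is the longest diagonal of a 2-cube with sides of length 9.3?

d = √(9.3² + 9.3² + ... + 9.3²) [2 terms] = √(2·9.3²) = 9.3√2 ≈ 13.1522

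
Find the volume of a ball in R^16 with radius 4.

The n-ball volume is π^(n/2)·r^n/Γ(n/2+1). With n=16, r=4: V = 33554432·π^8/315 ≈ 1.01074e+09.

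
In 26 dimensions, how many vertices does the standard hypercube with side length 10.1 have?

An n-cube has 2^n vertices; for n = 26 that is 2^26 = 67108864.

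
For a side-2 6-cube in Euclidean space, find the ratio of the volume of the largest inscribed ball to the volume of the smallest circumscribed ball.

The radii are 2/2 and 2√6/2, so the volume ratio is (1/√6)^6 = 6^{-6/2} ≈ 0.00462963.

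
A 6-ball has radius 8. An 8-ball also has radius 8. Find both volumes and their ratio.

V_6(8) ≈ 1.35468e+06. V_8(8) ≈ 6.80939e+07. Ratio V_6/V_8 ≈ 0.01989.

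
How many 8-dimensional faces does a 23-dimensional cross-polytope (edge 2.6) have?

f_8(23-orthoplex) = 2^9 · (23 choose 9) = 418401280.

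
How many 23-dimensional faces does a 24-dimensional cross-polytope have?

Number of 23-faces = 2^(23+1) · C(24,23+1) = 16777216 · 1 = 16777216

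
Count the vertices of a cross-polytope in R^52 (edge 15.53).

Number of vertices = 2n = 104.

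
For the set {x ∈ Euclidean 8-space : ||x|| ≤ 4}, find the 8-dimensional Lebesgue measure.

V = 8192·π^4/3 ≈ 265992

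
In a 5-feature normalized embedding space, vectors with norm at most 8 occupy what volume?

V = 262144·π^2/15 ≈ 172484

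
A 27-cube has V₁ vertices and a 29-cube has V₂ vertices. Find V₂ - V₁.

V₁ = 2^27 = 134217728. V₂ = 2^29 = 536870912. V₂ - V₁ = 402653184.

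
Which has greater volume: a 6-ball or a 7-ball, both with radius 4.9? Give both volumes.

V_6(4.9) ≈ 71527.8. V_7(4.9) ≈ 320445. The 7-ball is larger.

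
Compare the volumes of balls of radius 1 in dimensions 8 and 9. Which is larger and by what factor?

V_8(1) ≈ 4.05871, V_9(1) ≈ 3.29851. The 8-ball is larger by a factor of 1.23.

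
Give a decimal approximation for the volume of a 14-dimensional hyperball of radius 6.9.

The n-ball volume is π^(n/2)·r^n/Γ(n/2+1). With n=14, r=6.9: V ≈ 3.32281e+11.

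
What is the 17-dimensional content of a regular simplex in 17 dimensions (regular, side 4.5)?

Volume = 4.5^17 · √(18/2^17) / 17! ≈ 4.19204e-06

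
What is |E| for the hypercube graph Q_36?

Number of 1-faces = C(36,1)·2^(36-1) = 36·34359738368 = 1236950581248.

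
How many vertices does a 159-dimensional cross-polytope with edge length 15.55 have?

An n-cross-polytope has 2n vertices; here n = 159, giving 318.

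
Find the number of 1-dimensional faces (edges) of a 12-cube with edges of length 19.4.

Each of the 2^12 = 4096 vertices has degree 12; total edges = 12·2^12/2 = 24576.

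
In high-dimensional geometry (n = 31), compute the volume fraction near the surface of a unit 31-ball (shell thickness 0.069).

1 - (1-0.069)^31 ≈ 0.890997 ≈ 89.10%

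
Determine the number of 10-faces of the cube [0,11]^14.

An n-cube has C(n,k)·2^(n-k) k-faces. Here C(14,10)·2^4 = 1001·16 = 16016.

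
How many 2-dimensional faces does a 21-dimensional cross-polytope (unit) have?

Number of 2-faces = 2^(2+1) · C(21,2+1) = 8 · 1330 = 10640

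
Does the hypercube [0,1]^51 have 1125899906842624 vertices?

False. The 51-cube has 2^51 = 2251799813685248 vertices.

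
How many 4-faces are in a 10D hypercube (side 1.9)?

f_4(10-cube) = (10 choose 4) · 2^6 = 13440.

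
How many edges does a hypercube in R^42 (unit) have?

Each of the 2^42 = 4398046511104 vertices has degree 42; total edges = 42·2^42/2 = 92358976733184.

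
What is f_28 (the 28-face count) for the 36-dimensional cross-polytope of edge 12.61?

f_28(36-orthoplex) = 2^29 · (36 choose 29) = 4481626574684160.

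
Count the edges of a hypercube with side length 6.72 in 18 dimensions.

Each of the 2^18 = 262144 vertices has degree 18; total edges = 18·2^18/2 = 2359296.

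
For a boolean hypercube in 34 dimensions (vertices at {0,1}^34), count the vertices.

The 34-cube has 2^34 = 17179869184 vertices.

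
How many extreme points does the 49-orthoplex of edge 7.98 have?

The vertices are ±e_1, ..., ±e_49, so there are 2·49 = 98.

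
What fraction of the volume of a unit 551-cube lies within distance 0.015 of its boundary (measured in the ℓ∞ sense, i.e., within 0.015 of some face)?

1 - (1 - 2·0.015)^551 = 1 - 0.97^551 ≈ 0.9999999486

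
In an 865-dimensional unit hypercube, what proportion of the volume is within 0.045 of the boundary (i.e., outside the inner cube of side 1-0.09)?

Shell fraction = 1 - (1-0.09)^865 ≈ 1 - 3.722e-36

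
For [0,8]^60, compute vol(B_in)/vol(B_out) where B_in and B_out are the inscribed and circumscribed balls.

V_in/V_out = n^(-n/2) = 60^(-60/2) ≈ 4.52337e-54.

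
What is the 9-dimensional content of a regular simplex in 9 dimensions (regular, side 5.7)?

V_9 = √(10) · 5.7^9 / (9! · 2^(9/2)) ≈ 2.44611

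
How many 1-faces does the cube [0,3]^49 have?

Each of the 2^49 = 562949953421312 vertices has degree 49; total edges = 49·2^49/2 = 13792273858822144.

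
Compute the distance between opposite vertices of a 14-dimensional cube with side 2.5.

The space diagonal of an n-cube of side s is s√n. Here 2.5·√14 ≈ 9.35414.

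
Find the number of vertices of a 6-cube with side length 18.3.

Number of vertices = 2^6 = 64.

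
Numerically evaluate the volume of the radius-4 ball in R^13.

The n-ball volume is π^(n/2)·r^n/Γ(n/2+1). With n=13, r=4: V = 8589934592·π^6/135135 ≈ 6.11113e+07.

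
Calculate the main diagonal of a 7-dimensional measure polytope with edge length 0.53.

d = √(0.53² + 0.53² + ... + 0.53²) [7 terms] = √(7·0.53²) = 0.53√7 ≈ 1.40225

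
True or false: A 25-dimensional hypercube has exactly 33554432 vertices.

True. The 25-cube has 2^25 = 33554432 vertices.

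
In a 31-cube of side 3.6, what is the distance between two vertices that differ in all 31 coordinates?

The space diagonal of an n-cube of side s is s√n. Here 3.6·√31 ≈ 20.044.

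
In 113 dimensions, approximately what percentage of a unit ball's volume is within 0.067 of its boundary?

1 - (1-0.067)^113 ≈ 0.999605 ≈ 99.9605%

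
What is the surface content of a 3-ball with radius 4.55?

S = n·V_n(r)/r = 3·V_3(4.55)/4.55 (volume-to-surface relation), giving 4πr² = 4π·(4.55)² ≈ 260.155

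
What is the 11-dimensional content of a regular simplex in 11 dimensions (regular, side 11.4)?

For a regular n-simplex with edge a, V = (a^n / n!)·√((n+1)/2^n). With a=11.4, n=11: V ≈ 810.445.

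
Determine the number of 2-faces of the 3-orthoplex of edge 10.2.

f_2(3-orthoplex) = 2^3 · (3 choose 3) = 8.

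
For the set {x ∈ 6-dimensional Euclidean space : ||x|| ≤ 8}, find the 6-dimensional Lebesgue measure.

V = 131072·π^3/3 ≈ 1.35468e+06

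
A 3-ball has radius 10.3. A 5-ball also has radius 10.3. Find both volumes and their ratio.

V_3(10.3) ≈ 4577.2. V_5(10.3) ≈ 610217. Ratio V_3/V_5 ≈ 0.007501.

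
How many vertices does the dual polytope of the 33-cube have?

An n-cross-polytope has 2n vertices; here n = 33, giving 66.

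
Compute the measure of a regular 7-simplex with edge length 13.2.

Volume = 13.2^7 · √(8/2^7) / 7! ≈ 3463.59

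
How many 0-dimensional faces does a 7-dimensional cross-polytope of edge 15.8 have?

An n-cross-polytope has 2^(k+1)·C(n,k+1) k-faces. Here 2^1·C(7,1) = 2·7 = 14.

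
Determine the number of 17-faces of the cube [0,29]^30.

f_17(30-cube) = (30 choose 17) · 2^13 = 981072691200.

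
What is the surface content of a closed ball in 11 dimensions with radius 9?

|∂B_11(9)| = 8264970432·π^5/35 ≈ 7.22641e+10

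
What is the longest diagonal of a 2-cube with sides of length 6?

d = √(6² + 6² + ... + 6²) [2 terms] = √(2·6²) = 6√2 ≈ 8.48528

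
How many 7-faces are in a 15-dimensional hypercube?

Choose 7 of 15 axes to span the face (C(15,7) = 6435 ways), then fix each of the remaining 8 coordinates at one of its two extreme values (2^8 = 256 ways): 6435·256 = 1647360.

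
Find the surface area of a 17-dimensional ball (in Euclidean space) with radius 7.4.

S_17(7.4) = 2·π^(17/2)·(7.4)^16 / Γ(17/2) ≈ 1.93784e+14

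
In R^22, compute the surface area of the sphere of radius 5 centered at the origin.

The surface area of an n-ball is 2π^(n/2) r^(n-1) / Γ(n/2). For n=22, r=5: 19073486328125·π^11/72576 ≈ 7.73189e+13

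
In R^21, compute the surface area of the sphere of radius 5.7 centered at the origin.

|∂B_21(5.7)| ≈ 3.83941e+14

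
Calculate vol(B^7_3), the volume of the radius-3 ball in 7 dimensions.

V_7(3) = π^(7/2) · (3)^7 / Γ(7/2 + 1) = 11664·π^3/35 ≈ 10333.1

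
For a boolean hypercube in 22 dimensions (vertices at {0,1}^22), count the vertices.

Each vertex is a binary string of length 22, so there are 2^22 = 4194304.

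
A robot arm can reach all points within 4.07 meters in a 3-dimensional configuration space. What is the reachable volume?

Volume = π^{3/2}·(4.07)^3/Γ(5/2) ≈ 282.405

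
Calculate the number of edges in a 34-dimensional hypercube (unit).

The 34-cube has n·2^(n-1) = 34·2^33 = 34·8589934592 = 292057776128 edges.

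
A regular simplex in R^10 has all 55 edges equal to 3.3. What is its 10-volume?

V = (3.3^10 / 10!) · √((10+1) / 2^10) ≈ 0.00437444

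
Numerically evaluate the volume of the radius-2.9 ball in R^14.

The n-ball volume is π^(n/2)·r^n/Γ(n/2+1). With n=14, r=2.9: V ≈ 1.78316e+06.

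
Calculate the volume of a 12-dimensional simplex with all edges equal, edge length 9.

V_12 = √(13) · 9^12 / (12! · 2^(12/2)) ≈ 33.2173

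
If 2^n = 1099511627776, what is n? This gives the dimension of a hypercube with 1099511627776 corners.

n = log_2(1099511627776) = 40.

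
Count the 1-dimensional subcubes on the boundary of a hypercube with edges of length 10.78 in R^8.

Number of 1-faces = C(8,1) · 2^(8-1) = 8 · 128 = 1024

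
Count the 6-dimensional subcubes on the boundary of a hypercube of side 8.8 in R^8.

f_6(8-cube) = (8 choose 6) · 2^2 = 112.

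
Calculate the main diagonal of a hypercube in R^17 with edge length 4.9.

Diagonal = √17 · 4.9 ≈ 20.2032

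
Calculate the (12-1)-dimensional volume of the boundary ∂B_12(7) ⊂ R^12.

The surface area of an n-ball is 2π^(n/2) r^(n-1) / Γ(n/2). For n=12, r=7: 1977326743·π^6/60 ≈ 3.1683e+10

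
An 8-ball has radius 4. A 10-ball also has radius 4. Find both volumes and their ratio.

V_8(4) ≈ 265992. V_10(4) ≈ 2.67404e+06. Ratio V_8/V_10 ≈ 0.09947.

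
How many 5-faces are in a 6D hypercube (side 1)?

f_5(6-cube) = (6 choose 5) · 2^1 = 12.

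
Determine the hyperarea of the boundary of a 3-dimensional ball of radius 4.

S_3(4) = 2·π^(3/2)·(4)^2 / Γ(3/2) = 4πr² = 4π·(4)² ≈ 201.062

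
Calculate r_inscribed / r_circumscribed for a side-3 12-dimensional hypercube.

r_in / r_out = (3/2) / (3√12/2) = 1/√12 ≈ 0.288675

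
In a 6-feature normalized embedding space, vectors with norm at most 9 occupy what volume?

The n-ball volume is π^(n/2)·r^n/Γ(n/2+1). With n=6, r=9: V = 177147·π^3/2 ≈ 2.74633e+06.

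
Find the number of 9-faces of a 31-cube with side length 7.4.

Number of 9-faces = C(31,9) · 2^(31-9) = 20160075 · 4194304 = 84557483212800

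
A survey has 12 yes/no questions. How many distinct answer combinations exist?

Number of vertices = 2^12 = 4096.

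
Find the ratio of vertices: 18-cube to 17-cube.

The 18-cube has 2^18 = 262144 vertices. The 17-cube has 2^17 = 131072 vertices. Ratio: 262144/131072 = 2.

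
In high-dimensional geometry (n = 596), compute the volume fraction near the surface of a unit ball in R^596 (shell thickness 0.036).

1 - (1-0.036)^596 ≈ 1 - 3.235e-10 ≈ (100 - 3.24e-08)%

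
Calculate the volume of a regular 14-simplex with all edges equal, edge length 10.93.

Volume = 10.93^14 · √(15/2^14) / 14! ≈ 120.534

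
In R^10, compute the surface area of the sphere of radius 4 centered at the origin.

S = n·V_n(r)/r = 10·V_10(4)/4 (volume-to-surface relation), giving 65536·π^5/3 ≈ 6.6851e+06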